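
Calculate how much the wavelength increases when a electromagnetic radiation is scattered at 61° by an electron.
1.2500 pm

Using the Compton scattering formula:
Δλ = λ_C(1 - cos θ)

where λ_C = h/(m_e·c) ≈ 2.4263 pm is the Compton wavelength of an electron.

For θ = 61°:
cos(61°) = 0.4848
1 - cos(61°) = 0.5152

Δλ = 2.4263 × 0.5152
Δλ = 1.2500 pm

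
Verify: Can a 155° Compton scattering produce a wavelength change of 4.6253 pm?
Yes, consistent

Calculate the expected shift for θ = 155°:

Δλ_expected = λ_C(1 - cos(155°))
Δλ_expected = 2.4263 × (1 - cos(155°))
Δλ_expected = 2.4263 × 1.9063
Δλ_expected = 4.6253 pm

Given shift: 4.6253 pm
Expected shift: 4.6253 pm
Difference: 0.0000 pm

The values match. This is consistent with Compton scattering at the stated angle.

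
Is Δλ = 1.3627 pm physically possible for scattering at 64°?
Yes, consistent

Calculate the expected shift for θ = 64°:

Δλ_expected = λ_C(1 - cos(64°))
Δλ_expected = 2.4263 × (1 - cos(64°))
Δλ_expected = 2.4263 × 0.5616
Δλ_expected = 1.3627 pm

Given shift: 1.3627 pm
Expected shift: 1.3627 pm
Difference: 0.0000 pm

The values match. This is consistent with Compton scattering at the stated angle.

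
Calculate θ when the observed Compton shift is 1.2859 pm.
61.96°

From the Compton formula Δλ = λ_C(1 - cos θ), we can solve for θ:

cos θ = 1 - Δλ/λ_C

Given:
- Δλ = 1.2859 pm
- λ_C = h/(m_e·c) ≈ 2.42631024 pm

cos θ = 1 - 1.2859/2.42631024
cos θ = 1 - 0.529982
cos θ = 0.470018

θ = arccos(0.470018)
θ = 61.96°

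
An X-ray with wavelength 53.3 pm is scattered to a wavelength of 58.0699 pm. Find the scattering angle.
165.00°

First find the wavelength shift:
Δλ = λ' - λ = 58.0699 - 53.3 = 4.7699 pm

Using Δλ = λ_C(1 - cos θ), with λ_C = h/(m_e·c) ≈ 2.42631024 pm:
cos θ = 1 - Δλ/λ_C
cos θ = 1 - 4.7699/2.42631024
cos θ = -0.965907

θ = arccos(-0.965907)
θ = 165.00°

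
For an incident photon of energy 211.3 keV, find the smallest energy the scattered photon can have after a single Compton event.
115.6536 keV (at θ = 180°)

The scattered photon has minimum energy when its wavelength is maximum, i.e., when the Compton shift Δλ = λ_C(1 − cos θ) is maximum. This occurs at θ = 180° (backscattering), giving Δλ_max = 2λ_C = 4.8526 pm.

Initial wavelength: λ₀ = hc/E₀ = 5.8677 pm
Maximum final wavelength: λ'_max = λ₀ + 2λ_C = 5.8677 + 4.8526 = 10.7203 pm
Minimum final energy: E'_min = hc/λ'_max = 115.6536 keV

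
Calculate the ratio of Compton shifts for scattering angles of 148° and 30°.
148° produces the larger shift by a factor of 13.794

Calculate both shifts using Δλ = λ_C(1 - cos θ):

For θ₁ = 30°:
Δλ₁ = 2.4263 × (1 - cos(30°))
Δλ₁ = 2.4263 × 0.1340
Δλ₁ = 0.3251 pm

For θ₂ = 148°:
Δλ₂ = 2.4263 × (1 - cos(148°))
Δλ₂ = 2.4263 × 1.8480
Δλ₂ = 4.4839 pm

The 148° angle produces the larger shift.
Ratio: 4.4839/0.3251 = 13.794

(Intermediate values are shown rounded; full precision is carried through to the final answer.)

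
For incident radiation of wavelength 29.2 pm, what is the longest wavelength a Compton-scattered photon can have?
34.0526 pm (at θ = 180°)

The Compton shift is Δλ = λ_C(1 − cos θ).

Since cos θ ranges from −1 to 1, the factor (1 − cos θ) ranges from 0 to 2; the maximum shift occurs at θ = 180° (backscattering):
Δλ_max = 2λ_C = 2 × 2.4263 pm = 4.8526 pm

Maximum scattered wavelength:
λ'_max = λ₀ + Δλ_max = 29.2 + 4.8526 = 34.0526 pm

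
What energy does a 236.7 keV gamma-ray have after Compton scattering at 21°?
229.6350 keV

First convert energy to wavelength:
λ = hc/E, with hc ≈ 1239.842 keV·pm (i.e. 1239.842 eV·nm)

For E = 236.7 keV = 236700 eV:
λ = 1239.842 keV·pm / 236.7 keV
λ = 5.2380 pm

Calculate the Compton shift:
Δλ = λ_C(1 - cos(21°)) = 2.4263 × 0.0664
Δλ = 0.1612 pm

Final wavelength:
λ' = 5.2380 + 0.1612 = 5.3992 pm

Final energy:
E' = hc/λ' = 1239.842 / 5.3992 = 229.6350 keV

(Intermediate values are shown rounded; full precision is carried through to the final answer.)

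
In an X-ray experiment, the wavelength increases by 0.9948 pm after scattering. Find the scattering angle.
53.84°

From the Compton formula Δλ = λ_C(1 - cos θ), we can solve for θ:

cos θ = 1 - Δλ/λ_C

Given:
- Δλ = 0.9948 pm
- λ_C = h/(m_e·c) ≈ 2.42631024 pm

cos θ = 1 - 0.9948/2.42631024
cos θ = 1 - 0.410005
cos θ = 0.589995

θ = arccos(0.589995)
θ = 53.84°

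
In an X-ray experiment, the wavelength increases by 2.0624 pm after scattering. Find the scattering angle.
81.37°

From the Compton formula Δλ = λ_C(1 - cos θ), we can solve for θ:

cos θ = 1 - Δλ/λ_C

Given:
- Δλ = 2.0624 pm
- λ_C = h/(m_e·c) ≈ 2.42631024 pm

cos θ = 1 - 2.0624/2.42631024
cos θ = 1 - 0.850015
cos θ = 0.149985

θ = arccos(0.149985)
θ = 81.37°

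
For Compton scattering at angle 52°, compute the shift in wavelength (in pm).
0.9325 pm

Using the Compton scattering formula:
Δλ = λ_C(1 - cos θ)

where λ_C = h/(m_e·c) ≈ 2.4263 pm is the Compton wavelength of an electron.

For θ = 52°:
cos(52°) = 0.6157
1 - cos(52°) = 0.3843

Δλ = 2.4263 × 0.3843
Δλ = 0.9325 pm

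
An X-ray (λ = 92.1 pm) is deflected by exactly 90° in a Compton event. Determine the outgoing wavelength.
94.5263 pm

Using the Compton formula: λ' = λ + λ_C(1 − cos θ)

For θ = 90°, cos θ = 0 (exact) = 0.0000, so:
1 − cos 90° = 1 − (0) = 1.0000

Δλ = λ_C × 1.0000 = 2.4263 × 1.0000 = 2.4263 pm

λ' = 92.1 + 2.4263 = 94.5263 pm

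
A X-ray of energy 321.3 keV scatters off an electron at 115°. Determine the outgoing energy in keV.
169.5964 keV

First convert energy to wavelength:
λ = hc/E, with hc ≈ 1239.842 keV·pm (i.e. 1239.842 eV·nm)

For E = 321.3 keV = 321300 eV:
λ = 1239.842 keV·pm / 321.3 keV
λ = 3.8588 pm

Calculate the Compton shift:
Δλ = λ_C(1 - cos(115°)) = 2.4263 × 1.4226
Δλ = 3.4517 pm

Final wavelength:
λ' = 3.8588 + 3.4517 = 7.3105 pm

Final energy:
E' = hc/λ' = 1239.842 / 7.3105 = 169.5964 keV

(Intermediate values are shown rounded; full precision is carried through to the final answer.)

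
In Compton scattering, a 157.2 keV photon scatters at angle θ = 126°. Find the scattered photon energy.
105.6129 keV

First convert energy to wavelength:
λ = hc/E, with hc ≈ 1239.842 keV·pm (i.e. 1239.842 eV·nm)

For E = 157.2 keV = 157200 eV:
λ = 1239.842 keV·pm / 157.2 keV
λ = 7.8870 pm

Calculate the Compton shift:
Δλ = λ_C(1 - cos(126°)) = 2.4263 × 1.5878
Δλ = 3.8525 pm

Final wavelength:
λ' = 7.8870 + 3.8525 = 11.7395 pm

Final energy:
E' = hc/λ' = 1239.842 / 11.7395 = 105.6129 keV

(Intermediate values are shown rounded; full precision is carried through to the final answer.)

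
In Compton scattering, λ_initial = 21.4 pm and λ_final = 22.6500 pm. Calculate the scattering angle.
61.00°

First find the wavelength shift:
Δλ = λ' - λ = 22.6500 - 21.4 = 1.2500 pm

Using Δλ = λ_C(1 - cos θ), with λ_C = h/(m_e·c) ≈ 2.42631024 pm:
cos θ = 1 - Δλ/λ_C
cos θ = 1 - 1.2500/2.42631024
cos θ = 0.484814

θ = arccos(0.484814)
θ = 61.00°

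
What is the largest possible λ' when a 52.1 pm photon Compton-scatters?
56.9526 pm (at θ = 180°)

The Compton shift is Δλ = λ_C(1 − cos θ).

Since cos θ ranges from −1 to 1, the factor (1 − cos θ) ranges from 0 to 2; the maximum shift occurs at θ = 180° (backscattering):
Δλ_max = 2λ_C = 2 × 2.4263 pm = 4.8526 pm

Maximum scattered wavelength:
λ'_max = λ₀ + Δλ_max = 52.1 + 4.8526 = 56.9526 pm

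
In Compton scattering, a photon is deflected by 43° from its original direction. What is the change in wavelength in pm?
0.6518 pm

Using the Compton scattering formula:
Δλ = λ_C(1 - cos θ)

where λ_C = h/(m_e·c) ≈ 2.4263 pm is the Compton wavelength of an electron.

For θ = 43°:
cos(43°) = 0.7314
1 - cos(43°) = 0.2686

Δλ = 2.4263 × 0.2686
Δλ = 0.6518 pm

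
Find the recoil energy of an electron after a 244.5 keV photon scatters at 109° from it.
94.8901 keV

By energy conservation: K_e = E_initial - E_final

First find the scattered photon energy:
Initial wavelength: λ = hc/E = 5.0709 pm
Compton shift: Δλ = λ_C(1 - cos(109°)) = 3.2162 pm
Final wavelength: λ' = 5.0709 + 3.2162 = 8.2872 pm
Final photon energy: E' = hc/λ' = 149.6099 keV

Electron kinetic energy:
K_e = E - E' = 244.5000 - 149.6099 = 94.8901 keV

(Intermediate values are shown rounded; full precision is carried through to the final answer.)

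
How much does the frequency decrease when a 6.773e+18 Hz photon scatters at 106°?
4.427e+17 Hz (decrease)

Convert frequency to wavelength (c = 299792458 m/s):
λ₀ = c/f₀ = 299792458/6.773e+18 = 4.4262876e-11 m = 44.2629 pm

Calculate Compton shift:
Δλ = λ_C(1 - cos(106°)) = 3.0951 pm

Final wavelength:
λ' = λ₀ + Δλ = 44.2629 + 3.0951 = 47.3580 pm

Final frequency:
f' = c/λ' = 299792458/4.7357968e-11 = 6.3303489e+18 Hz

Frequency shift (decrease):
Δf = f₀ - f' = 6.773e+18 - 6.3303489e+18 = 4.427e+17 Hz

(Intermediate values are shown rounded; full precision is carried through to the final answer.)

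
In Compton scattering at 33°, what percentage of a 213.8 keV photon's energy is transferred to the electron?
0.0632 (or 6.32%)

Calculate initial and final photon energies:

Initial: E₀ = 213.8 keV → λ₀ = 5.7991 pm
Compton shift: Δλ = 0.3914 pm
Final wavelength: λ' = 6.1905 pm
Final energy: E' = 200.2811 keV

Fractional energy loss:
(E₀ - E')/E₀ = (213.8000 - 200.2811)/213.8000
= 13.5189/213.8000
= 0.0632
= 6.32%

(Intermediate values are shown rounded; full precision is carried through to the final answer.)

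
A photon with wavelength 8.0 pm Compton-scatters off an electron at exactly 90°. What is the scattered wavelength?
10.4263 pm

Using the Compton formula: λ' = λ + λ_C(1 − cos θ)

For θ = 90°, cos θ = 0 (exact) = 0.0000, so:
1 − cos 90° = 1 − (0) = 1.0000

Δλ = λ_C × 1.0000 = 2.4263 × 1.0000 = 2.4263 pm

λ' = 8.0 + 2.4263 = 10.4263 pm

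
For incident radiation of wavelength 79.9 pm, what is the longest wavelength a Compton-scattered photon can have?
84.7526 pm (at θ = 180°)

The Compton shift is Δλ = λ_C(1 − cos θ).

Since cos θ ranges from −1 to 1, the factor (1 − cos θ) ranges from 0 to 2; the maximum shift occurs at θ = 180° (backscattering):
Δλ_max = 2λ_C = 2 × 2.4263 pm = 4.8526 pm

Maximum scattered wavelength:
λ'_max = λ₀ + Δλ_max = 79.9 + 4.8526 = 84.7526 pm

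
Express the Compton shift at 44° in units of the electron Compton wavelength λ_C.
0.2807 λ_C

The Compton shift formula is:
Δλ = λ_C(1 - cos θ)

Dividing both sides by λ_C:
Δλ/λ_C = 1 - cos θ

For θ = 44°:
Δλ/λ_C = 1 - cos(44°)
Δλ/λ_C = 1 - 0.7193
Δλ/λ_C = 0.2807

This means the shift is 0.2807 × λ_C = 0.6810 pm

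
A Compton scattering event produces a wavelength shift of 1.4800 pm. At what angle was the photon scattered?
67.04°

From the Compton formula Δλ = λ_C(1 - cos θ), we can solve for θ:

cos θ = 1 - Δλ/λ_C

Given:
- Δλ = 1.4800 pm
- λ_C = h/(m_e·c) ≈ 2.42631024 pm

cos θ = 1 - 1.4800/2.42631024
cos θ = 1 - 0.609980
cos θ = 0.390020

θ = arccos(0.390020)
θ = 67.04°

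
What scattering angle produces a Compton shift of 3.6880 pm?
121.33°

From the Compton formula Δλ = λ_C(1 - cos θ), we can solve for θ:

cos θ = 1 - Δλ/λ_C

Given:
- Δλ = 3.6880 pm
- λ_C = h/(m_e·c) ≈ 2.42631024 pm

cos θ = 1 - 3.6880/2.42631024
cos θ = 1 - 1.520003
cos θ = -0.520003

θ = arccos(-0.520003)
θ = 121.33°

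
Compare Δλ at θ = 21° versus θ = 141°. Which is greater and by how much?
141° produces the larger shift by a factor of 26.756

Calculate both shifts using Δλ = λ_C(1 - cos θ):

For θ₁ = 21°:
Δλ₁ = 2.4263 × (1 - cos(21°))
Δλ₁ = 2.4263 × 0.0664
Δλ₁ = 0.1612 pm

For θ₂ = 141°:
Δλ₂ = 2.4263 × (1 - cos(141°))
Δλ₂ = 2.4263 × 1.7771
Δλ₂ = 4.3119 pm

The 141° angle produces the larger shift.
Ratio: 4.3119/0.1612 = 26.756

(Intermediate values are shown rounded; full precision is carried through to the final answer.)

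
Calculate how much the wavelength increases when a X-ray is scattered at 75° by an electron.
1.7983 pm

Using the Compton scattering formula:
Δλ = λ_C(1 - cos θ)

where λ_C = h/(m_e·c) ≈ 2.4263 pm is the Compton wavelength of an electron.

For θ = 75°:
cos(75°) = 0.2588
1 - cos(75°) = 0.7412

Δλ = 2.4263 × 0.7412
Δλ = 1.7983 pm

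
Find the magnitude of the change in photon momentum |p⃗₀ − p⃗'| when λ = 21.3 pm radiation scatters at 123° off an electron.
5.0635e-23 kg·m/s

Photon momentum magnitude is p = h/λ.

Initial momentum:
p₀ = h/λ = 6.6261e-34/2.1300e-11 = 3.1108e-23 kg·m/s

After scattering:
λ' = λ + Δλ = 21.3 + 3.7478 = 25.0478 pm
p' = h/λ' = 6.6261e-34/2.5048e-11 = 2.6454e-23 kg·m/s

Momentum is a vector; the scattered photon's direction makes angle θ = 123° with the incident direction. The magnitude of the vector change Δp⃗ = p⃗₀ − p⃗' is found from the law of cosines:
|Δp⃗|² = p₀² + p'² − 2p₀p'cos θ
|Δp⃗|² = (3.1108e-23)² + (2.6454e-23)² − 2·3.1108e-23·2.6454e-23·cos(123°)
|Δp⃗| = 5.0635e-23 kg·m/s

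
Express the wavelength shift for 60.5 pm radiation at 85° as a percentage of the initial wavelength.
3.6609%

Calculate the Compton shift:
Δλ = λ_C(1 - cos(85°))
Δλ = 2.4263 × (1 - cos(85°))
Δλ = 2.4263 × 0.9128
Δλ = 2.2148 pm

Percentage change:
(Δλ/λ₀) × 100 = (2.2148/60.5) × 100
= 3.6609%

(Intermediate values are shown rounded; full precision is carried through to the final answer.)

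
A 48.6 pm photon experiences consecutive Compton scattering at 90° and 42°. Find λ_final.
51.6495 pm

Apply Compton shift twice:

First scattering at θ₁ = 90°:
Δλ₁ = λ_C(1 - cos(90°))
Δλ₁ = 2.4263 × 1.0000
Δλ₁ = 2.4263 pm

After first scattering:
λ₁ = 48.6 + 2.4263 = 51.0263 pm

Second scattering at θ₂ = 42°:
Δλ₂ = λ_C(1 - cos(42°))
Δλ₂ = 2.4263 × 0.2569
Δλ₂ = 0.6232 pm

Final wavelength:
λ₂ = 51.0263 + 0.6232 = 51.6495 pm

Total shift: Δλ_total = 2.4263 + 0.6232 = 3.0495 pm

(Intermediate values are shown rounded; full precision is carried through to the final answer.)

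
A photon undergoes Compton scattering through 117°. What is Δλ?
3.5278 pm

Using the Compton scattering formula:
Δλ = λ_C(1 - cos θ)

where λ_C = h/(m_e·c) ≈ 2.4263 pm is the Compton wavelength of an electron.

For θ = 117°:
cos(117°) = -0.4540
1 - cos(117°) = 1.4540

Δλ = 2.4263 × 1.4540
Δλ = 3.5278 pm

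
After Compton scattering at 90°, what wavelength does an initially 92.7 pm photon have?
95.1263 pm

Using the Compton formula: λ' = λ + λ_C(1 − cos θ)

For θ = 90°, cos θ = 0 (exact) = 0.0000, so:
1 − cos 90° = 1 − (0) = 1.0000

Δλ = λ_C × 1.0000 = 2.4263 × 1.0000 = 2.4263 pm

λ' = 92.7 + 2.4263 = 95.1263 pm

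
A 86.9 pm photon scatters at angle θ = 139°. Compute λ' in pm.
91.1575 pm

Using the Compton scattering formula:
λ' = λ + Δλ = λ + λ_C(1 - cos θ)

Given:
- Initial wavelength λ = 86.9 pm
- Scattering angle θ = 139°
- Compton wavelength λ_C ≈ 2.4263 pm

Calculate the shift:
Δλ = 2.4263 × (1 - cos(139°))
Δλ = 2.4263 × 1.7547
Δλ = 4.2575 pm

Final wavelength:
λ' = 86.9 + 4.2575 = 91.1575 pm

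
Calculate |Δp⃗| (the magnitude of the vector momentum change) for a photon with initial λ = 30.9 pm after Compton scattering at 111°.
3.3662e-23 kg·m/s

Photon momentum magnitude is p = h/λ.

Initial momentum:
p₀ = h/λ = 6.6261e-34/3.0900e-11 = 2.1444e-23 kg·m/s

After scattering:
λ' = λ + Δλ = 30.9 + 3.2958 = 34.1958 pm
p' = h/λ' = 6.6261e-34/3.4196e-11 = 1.9377e-23 kg·m/s

Momentum is a vector; the scattered photon's direction makes angle θ = 111° with the incident direction. The magnitude of the vector change Δp⃗ = p⃗₀ − p⃗' is found from the law of cosines:
|Δp⃗|² = p₀² + p'² − 2p₀p'cos θ
|Δp⃗|² = (2.1444e-23)² + (1.9377e-23)² − 2·2.1444e-23·1.9377e-23·cos(111°)
|Δp⃗| = 3.3662e-23 kg·m/s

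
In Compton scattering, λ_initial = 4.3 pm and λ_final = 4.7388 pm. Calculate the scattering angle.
35.00°

First find the wavelength shift:
Δλ = λ' - λ = 4.7388 - 4.3 = 0.4388 pm

Using Δλ = λ_C(1 - cos θ), with λ_C = h/(m_e·c) ≈ 2.42631024 pm:
cos θ = 1 - Δλ/λ_C
cos θ = 1 - 0.4388/2.42631024
cos θ = 0.819149

θ = arccos(0.819149)
θ = 35.00°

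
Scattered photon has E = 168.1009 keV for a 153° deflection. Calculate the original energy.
444.8002 keV

Convert final energy to wavelength (hc ≈ 1239.842 keV·pm):
λ' = hc/E' = 1239.842 / 168.1009 = 7.3756 pm

Calculate the Compton shift:
Δλ = λ_C(1 - cos(153°))
Δλ = 2.4263 × (1 - cos(153°))
Δλ = 4.5882 pm

Initial wavelength:
λ = λ' - Δλ = 7.3756 - 4.5882 = 2.7874 pm

Initial energy:
E = hc/λ = 1239.842 / 2.7874 = 444.8002 keV

(Intermediate values are shown rounded; full precision is carried through to the final answer.)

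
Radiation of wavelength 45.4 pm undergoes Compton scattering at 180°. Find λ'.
50.2526 pm

Using the Compton formula: λ' = λ + λ_C(1 − cos θ)

For θ = 180°, cos θ = -1 (exact) = -1.0000, so:
1 − cos 180° = 1 − (-1) = 2.0000

Δλ = λ_C × 2.0000 = 2.4263 × 2.0000 = 4.8526 pm

λ' = 45.4 + 4.8526 = 50.2526 pm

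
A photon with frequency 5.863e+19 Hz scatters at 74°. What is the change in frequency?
1.500e+19 Hz (decrease)

Convert frequency to wavelength (c = 299792458 m/s):
λ₀ = c/f₀ = 299792458/5.863e+19 = 5.1132945e-12 m = 5.1133 pm

Calculate Compton shift:
Δλ = λ_C(1 - cos(74°)) = 1.7575 pm

Final wavelength:
λ' = λ₀ + Δλ = 5.1133 + 1.7575 = 6.8708 pm

Final frequency:
f' = c/λ' = 299792458/6.8708230e-12 = 4.3632685e+19 Hz

Frequency shift (decrease):
Δf = f₀ - f' = 5.863e+19 - 4.3632685e+19 = 1.500e+19 Hz

(Intermediate values are shown rounded; full precision is carried through to the final answer.)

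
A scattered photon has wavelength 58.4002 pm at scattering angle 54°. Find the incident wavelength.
57.4000 pm

From λ' = λ + Δλ, we have λ = λ' - Δλ

First calculate the Compton shift:
Δλ = λ_C(1 - cos θ)
Δλ = 2.4263 × (1 - cos(54°))
Δλ = 2.4263 × 0.4122
Δλ = 1.0002 pm

Initial wavelength:
λ = λ' - Δλ
λ = 58.4002 - 1.0002
λ = 57.4000 pm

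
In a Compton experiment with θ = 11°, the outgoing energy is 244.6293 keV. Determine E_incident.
246.8000 keV

Convert final energy to wavelength (hc ≈ 1239.842 keV·pm):
λ' = hc/E' = 1239.842 / 244.6293 = 5.0682 pm

Calculate the Compton shift:
Δλ = λ_C(1 - cos(11°))
Δλ = 2.4263 × (1 - cos(11°))
Δλ = 0.0446 pm

Initial wavelength:
λ = λ' - Δλ = 5.0682 - 0.0446 = 5.0237 pm

Initial energy:
E = hc/λ = 1239.842 / 5.0237 = 246.8000 keV

(Intermediate values are shown rounded; full precision is carried through to the final answer.)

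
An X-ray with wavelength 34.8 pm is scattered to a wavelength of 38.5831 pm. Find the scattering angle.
124.00°

First find the wavelength shift:
Δλ = λ' - λ = 38.5831 - 34.8 = 3.7831 pm

Using Δλ = λ_C(1 - cos θ), with λ_C = h/(m_e·c) ≈ 2.42631024 pm:
cos θ = 1 - Δλ/λ_C
cos θ = 1 - 3.7831/2.42631024
cos θ = -0.559199

θ = arccos(-0.559199)
θ = 124.00°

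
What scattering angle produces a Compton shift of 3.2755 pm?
110.49°

From the Compton formula Δλ = λ_C(1 - cos θ), we can solve for θ:

cos θ = 1 - Δλ/λ_C

Given:
- Δλ = 3.2755 pm
- λ_C = h/(m_e·c) ≈ 2.42631024 pm

cos θ = 1 - 3.2755/2.42631024
cos θ = 1 - 1.349992
cos θ = -0.349992

θ = arccos(-0.349992)
θ = 110.49°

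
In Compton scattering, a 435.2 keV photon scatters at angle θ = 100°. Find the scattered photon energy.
217.6484 keV

First convert energy to wavelength:
λ = hc/E, with hc ≈ 1239.842 keV·pm (i.e. 1239.842 eV·nm)

For E = 435.2 keV = 435200 eV:
λ = 1239.842 keV·pm / 435.2 keV
λ = 2.8489 pm

Calculate the Compton shift:
Δλ = λ_C(1 - cos(100°)) = 2.4263 × 1.1736
Δλ = 2.8476 pm

Final wavelength:
λ' = 2.8489 + 2.8476 = 5.6965 pm

Final energy:
E' = hc/λ' = 1239.842 / 5.6965 = 217.6484 keV

(Intermediate values are shown rounded; full precision is carried through to the final answer.)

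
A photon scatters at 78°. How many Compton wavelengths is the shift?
0.7921 λ_C

The Compton shift formula is:
Δλ = λ_C(1 - cos θ)

Dividing both sides by λ_C:
Δλ/λ_C = 1 - cos θ

For θ = 78°:
Δλ/λ_C = 1 - cos(78°)
Δλ/λ_C = 1 - 0.2079
Δλ/λ_C = 0.7921

This means the shift is 0.7921 × λ_C = 1.9219 pm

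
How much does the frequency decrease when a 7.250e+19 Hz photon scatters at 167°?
3.891e+19 Hz (decrease)

Convert frequency to wavelength (c = 299792458 m/s):
λ₀ = c/f₀ = 299792458/7.250e+19 = 4.1350684e-12 m = 4.1351 pm

Calculate Compton shift:
Δλ = λ_C(1 - cos(167°)) = 4.7904 pm

Final wavelength:
λ' = λ₀ + Δλ = 4.1351 + 4.7904 = 8.9255 pm

Final frequency:
f' = c/λ' = 299792458/8.9255027e-12 = 3.3588300e+19 Hz

Frequency shift (decrease):
Δf = f₀ - f' = 7.250e+19 - 3.3588300e+19 = 3.891e+19 Hz

(Intermediate values are shown rounded; full precision is carried through to the final answer.)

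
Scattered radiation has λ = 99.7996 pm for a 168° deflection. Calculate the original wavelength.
95.0000 pm

From λ' = λ + Δλ, we have λ = λ' - Δλ

First calculate the Compton shift:
Δλ = λ_C(1 - cos θ)
Δλ = 2.4263 × (1 - cos(168°))
Δλ = 2.4263 × 1.9781
Δλ = 4.7996 pm

Initial wavelength:
λ = λ' - Δλ
λ = 99.7996 - 4.7996
λ = 95.0000 pm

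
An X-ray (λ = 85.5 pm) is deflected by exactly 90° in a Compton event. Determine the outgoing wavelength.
87.9263 pm

Using the Compton formula: λ' = λ + λ_C(1 − cos θ)

For θ = 90°, cos θ = 0 (exact) = 0.0000, so:
1 − cos 90° = 1 − (0) = 1.0000

Δλ = λ_C × 1.0000 = 2.4263 × 1.0000 = 2.4263 pm

λ' = 85.5 + 2.4263 = 87.9263 pm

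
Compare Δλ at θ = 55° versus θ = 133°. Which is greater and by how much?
133° produces the larger shift by a factor of 3.944

Calculate both shifts using Δλ = λ_C(1 - cos θ):

For θ₁ = 55°:
Δλ₁ = 2.4263 × (1 - cos(55°))
Δλ₁ = 2.4263 × 0.4264
Δλ₁ = 1.0346 pm

For θ₂ = 133°:
Δλ₂ = 2.4263 × (1 - cos(133°))
Δλ₂ = 2.4263 × 1.6820
Δλ₂ = 4.0810 pm

The 133° angle produces the larger shift.
Ratio: 4.0810/1.0346 = 3.944

(Intermediate values are shown rounded; full precision is carried through to the final answer.)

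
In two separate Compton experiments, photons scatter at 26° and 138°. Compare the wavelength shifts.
138° produces the larger shift by a factor of 17.224

Calculate both shifts using Δλ = λ_C(1 - cos θ):

For θ₁ = 26°:
Δλ₁ = 2.4263 × (1 - cos(26°))
Δλ₁ = 2.4263 × 0.1012
Δλ₁ = 0.2456 pm

For θ₂ = 138°:
Δλ₂ = 2.4263 × (1 - cos(138°))
Δλ₂ = 2.4263 × 1.7431
Δλ₂ = 4.2294 pm

The 138° angle produces the larger shift.
Ratio: 4.2294/0.2456 = 17.224

(Intermediate values are shown rounded; full precision is carried through to the final answer.)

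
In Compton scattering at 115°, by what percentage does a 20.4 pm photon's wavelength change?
16.9202%

Calculate the Compton shift:
Δλ = λ_C(1 - cos(115°))
Δλ = 2.4263 × (1 - cos(115°))
Δλ = 2.4263 × 1.4226
Δλ = 3.4517 pm

Percentage change:
(Δλ/λ₀) × 100 = (3.4517/20.4) × 100
= 16.9202%

(Intermediate values are shown rounded; full precision is carried through to the final answer.)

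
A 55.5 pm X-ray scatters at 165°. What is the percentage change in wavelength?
8.5945%

Calculate the Compton shift:
Δλ = λ_C(1 - cos(165°))
Δλ = 2.4263 × (1 - cos(165°))
Δλ = 2.4263 × 1.9659
Δλ = 4.7699 pm

Percentage change:
(Δλ/λ₀) × 100 = (4.7699/55.5) × 100
= 8.5945%

(Intermediate values are shown rounded; full precision is carried through to the final answer.)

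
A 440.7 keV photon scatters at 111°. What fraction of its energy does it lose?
0.5395 (or 53.95%)

Calculate initial and final photon energies:

Initial: E₀ = 440.7 keV → λ₀ = 2.8133 pm
Compton shift: Δλ = 3.2958 pm
Final wavelength: λ' = 6.1092 pm
Final energy: E' = 202.9477 keV

Fractional energy loss:
(E₀ - E')/E₀ = (440.7000 - 202.9477)/440.7000
= 237.7523/440.7000
= 0.5395
= 53.95%

(Intermediate values are shown rounded; full precision is carried through to the final answer.)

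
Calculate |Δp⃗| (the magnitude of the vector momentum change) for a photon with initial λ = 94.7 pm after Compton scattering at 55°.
6.4271e-24 kg·m/s

Photon momentum magnitude is p = h/λ.

Initial momentum:
p₀ = h/λ = 6.6261e-34/9.4700e-11 = 6.9969e-24 kg·m/s

After scattering:
λ' = λ + Δλ = 94.7 + 1.0346 = 95.7346 pm
p' = h/λ' = 6.6261e-34/9.5735e-11 = 6.9213e-24 kg·m/s

Momentum is a vector; the scattered photon's direction makes angle θ = 55° with the incident direction. The magnitude of the vector change Δp⃗ = p⃗₀ − p⃗' is found from the law of cosines:
|Δp⃗|² = p₀² + p'² − 2p₀p'cos θ
|Δp⃗|² = (6.9969e-24)² + (6.9213e-24)² − 2·6.9969e-24·6.9213e-24·cos(55°)
|Δp⃗| = 6.4271e-24 kg·m/s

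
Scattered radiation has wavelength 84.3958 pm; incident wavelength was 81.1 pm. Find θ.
111.00°

First find the wavelength shift:
Δλ = λ' - λ = 84.3958 - 81.1 = 3.2958 pm

Using Δλ = λ_C(1 - cos θ), with λ_C = h/(m_e·c) ≈ 2.42631024 pm:
cos θ = 1 - Δλ/λ_C
cos θ = 1 - 3.2958/2.42631024
cos θ = -0.358359

θ = arccos(-0.358359)
θ = 111.00°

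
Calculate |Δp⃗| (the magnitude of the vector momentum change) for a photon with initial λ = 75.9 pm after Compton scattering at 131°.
1.5490e-23 kg·m/s

Photon momentum magnitude is p = h/λ.

Initial momentum:
p₀ = h/λ = 6.6261e-34/7.5900e-11 = 8.7300e-24 kg·m/s

After scattering:
λ' = λ + Δλ = 75.9 + 4.0181 = 79.9181 pm
p' = h/λ' = 6.6261e-34/7.9918e-11 = 8.2911e-24 kg·m/s

Momentum is a vector; the scattered photon's direction makes angle θ = 131° with the incident direction. The magnitude of the vector change Δp⃗ = p⃗₀ − p⃗' is found from the law of cosines:
|Δp⃗|² = p₀² + p'² − 2p₀p'cos θ
|Δp⃗|² = (8.7300e-24)² + (8.2911e-24)² − 2·8.7300e-24·8.2911e-24·cos(131°)
|Δp⃗| = 1.5490e-23 kg·m/s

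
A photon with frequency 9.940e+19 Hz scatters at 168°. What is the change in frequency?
6.104e+19 Hz (decrease)

Convert frequency to wavelength (c = 299792458 m/s):
λ₀ = c/f₀ = 299792458/9.940e+19 = 3.0160207e-12 m = 3.0160 pm

Calculate Compton shift:
Δλ = λ_C(1 - cos(168°)) = 4.7996 pm

Final wavelength:
λ' = λ₀ + Δλ = 3.0160 + 4.7996 = 7.8156 pm

Final frequency:
f' = c/λ' = 299792458/7.8156205e-12 = 3.8358114e+19 Hz

Frequency shift (decrease):
Δf = f₀ - f' = 9.940e+19 - 3.8358114e+19 = 6.104e+19 Hz

(Intermediate values are shown rounded; full precision is carried through to the final answer.)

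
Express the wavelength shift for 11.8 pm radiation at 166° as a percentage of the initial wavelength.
40.5131%

Calculate the Compton shift:
Δλ = λ_C(1 - cos(166°))
Δλ = 2.4263 × (1 - cos(166°))
Δλ = 2.4263 × 1.9703
Δλ = 4.7805 pm

Percentage change:
(Δλ/λ₀) × 100 = (4.7805/11.8) × 100
= 40.5131%

(Intermediate values are shown rounded; full precision is carried through to the final answer.)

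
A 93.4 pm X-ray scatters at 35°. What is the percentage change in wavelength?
0.4698%

Calculate the Compton shift:
Δλ = λ_C(1 - cos(35°))
Δλ = 2.4263 × (1 - cos(35°))
Δλ = 2.4263 × 0.1808
Δλ = 0.4388 pm

Percentage change:
(Δλ/λ₀) × 100 = (0.4388/93.4) × 100
= 0.4698%

(Intermediate values are shown rounded; full precision is carried through to the final answer.)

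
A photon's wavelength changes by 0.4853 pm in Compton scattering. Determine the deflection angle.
36.87°

From the Compton formula Δλ = λ_C(1 - cos θ), we can solve for θ:

cos θ = 1 - Δλ/λ_C

Given:
- Δλ = 0.4853 pm
- λ_C = h/(m_e·c) ≈ 2.42631024 pm

cos θ = 1 - 0.4853/2.42631024
cos θ = 1 - 0.200016
cos θ = 0.799984

θ = arccos(0.799984)
θ = 36.87°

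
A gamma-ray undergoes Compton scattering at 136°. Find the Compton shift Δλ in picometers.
4.1717 pm

Using the Compton scattering formula:
Δλ = λ_C(1 - cos θ)

where λ_C = h/(m_e·c) ≈ 2.4263 pm is the Compton wavelength of an electron.

For θ = 136°:
cos(136°) = -0.7193
1 - cos(136°) = 1.7193

Δλ = 2.4263 × 1.7193
Δλ = 4.1717 pm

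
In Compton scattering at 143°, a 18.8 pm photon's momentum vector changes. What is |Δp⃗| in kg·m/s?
6.0587e-23 kg·m/s

Photon momentum magnitude is p = h/λ.

Initial momentum:
p₀ = h/λ = 6.6261e-34/1.8800e-11 = 3.5245e-23 kg·m/s

After scattering:
λ' = λ + Δλ = 18.8 + 4.3640 = 23.1640 pm
p' = h/λ' = 6.6261e-34/2.3164e-11 = 2.8605e-23 kg·m/s

Momentum is a vector; the scattered photon's direction makes angle θ = 143° with the incident direction. The magnitude of the vector change Δp⃗ = p⃗₀ − p⃗' is found from the law of cosines:
|Δp⃗|² = p₀² + p'² − 2p₀p'cos θ
|Δp⃗|² = (3.5245e-23)² + (2.8605e-23)² − 2·3.5245e-23·2.8605e-23·cos(143°)
|Δp⃗| = 6.0587e-23 kg·m/s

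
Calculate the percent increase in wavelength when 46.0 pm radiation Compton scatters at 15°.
0.1797%

Calculate the Compton shift:
Δλ = λ_C(1 - cos(15°))
Δλ = 2.4263 × (1 - cos(15°))
Δλ = 2.4263 × 0.0341
Δλ = 0.0827 pm

Percentage change:
(Δλ/λ₀) × 100 = (0.0827/46.0) × 100
= 0.1797%

(Intermediate values are shown rounded; full precision is carried through to the final answer.)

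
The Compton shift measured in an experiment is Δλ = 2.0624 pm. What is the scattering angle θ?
81.37°

From the Compton formula Δλ = λ_C(1 - cos θ), we can solve for θ:

cos θ = 1 - Δλ/λ_C

Given:
- Δλ = 2.0624 pm
- λ_C = h/(m_e·c) ≈ 2.42631024 pm

cos θ = 1 - 2.0624/2.42631024
cos θ = 1 - 0.850015
cos θ = 0.149985

θ = arccos(0.149985)
θ = 81.37°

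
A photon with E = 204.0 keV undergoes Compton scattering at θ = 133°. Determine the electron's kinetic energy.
81.9528 keV

By energy conservation: K_e = E_initial - E_final

First find the scattered photon energy:
Initial wavelength: λ = hc/E = 6.0777 pm
Compton shift: Δλ = λ_C(1 - cos(133°)) = 4.0810 pm
Final wavelength: λ' = 6.0777 + 4.0810 = 10.1587 pm
Final photon energy: E' = hc/λ' = 122.0472 keV

Electron kinetic energy:
K_e = E - E' = 204.0000 - 122.0472 = 81.9528 keV

(Intermediate values are shown rounded; full precision is carried through to the final answer.)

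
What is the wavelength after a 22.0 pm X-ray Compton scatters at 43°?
22.6518 pm

Using the Compton scattering formula:
λ' = λ + Δλ = λ + λ_C(1 - cos θ)

Given:
- Initial wavelength λ = 22.0 pm
- Scattering angle θ = 43°
- Compton wavelength λ_C ≈ 2.4263 pm

Calculate the shift:
Δλ = 2.4263 × (1 - cos(43°))
Δλ = 2.4263 × 0.2686
Δλ = 0.6518 pm

Final wavelength:
λ' = 22.0 + 0.6518 = 22.6518 pm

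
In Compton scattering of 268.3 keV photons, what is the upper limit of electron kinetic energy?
137.4283 keV

Maximum energy transfer occurs at θ = 180° (backscattering).

Initial photon: E₀ = 268.3 keV → λ₀ = 4.6211 pm

Maximum Compton shift (at 180°):
Δλ_max = 2λ_C = 2 × 2.4263 = 4.8526 pm

Final wavelength:
λ' = 4.6211 + 4.8526 = 9.4737 pm

Minimum photon energy (maximum energy to electron):
E'_min = hc/λ' = 130.8717 keV

Maximum electron kinetic energy:
K_max = E₀ - E'_min = 268.3000 - 130.8717 = 137.4283 keV

(Intermediate values are shown rounded; full precision is carried through to the final answer.)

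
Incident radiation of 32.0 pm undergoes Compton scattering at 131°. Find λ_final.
36.0181 pm

Using the Compton scattering formula:
λ' = λ + Δλ = λ + λ_C(1 - cos θ)

Given:
- Initial wavelength λ = 32.0 pm
- Scattering angle θ = 131°
- Compton wavelength λ_C ≈ 2.4263 pm

Calculate the shift:
Δλ = 2.4263 × (1 - cos(131°))
Δλ = 2.4263 × 1.6561
Δλ = 4.0181 pm

Final wavelength:
λ' = 32.0 + 4.0181 = 36.0181 pm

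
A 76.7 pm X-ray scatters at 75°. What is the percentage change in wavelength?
2.3446%

Calculate the Compton shift:
Δλ = λ_C(1 - cos(75°))
Δλ = 2.4263 × (1 - cos(75°))
Δλ = 2.4263 × 0.7412
Δλ = 1.7983 pm

Percentage change:
(Δλ/λ₀) × 100 = (1.7983/76.7) × 100
= 2.3446%

(Intermediate values are shown rounded; full precision is carried through to the final answer.)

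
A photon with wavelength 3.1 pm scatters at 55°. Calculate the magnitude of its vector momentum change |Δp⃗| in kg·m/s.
1.7909e-22 kg·m/s

Photon momentum magnitude is p = h/λ.

Initial momentum:
p₀ = h/λ = 6.6261e-34/3.1000e-12 = 2.1374e-22 kg·m/s

After scattering:
λ' = λ + Δλ = 3.1 + 1.0346 = 4.1346 pm
p' = h/λ' = 6.6261e-34/4.1346e-12 = 1.6026e-22 kg·m/s

Momentum is a vector; the scattered photon's direction makes angle θ = 55° with the incident direction. The magnitude of the vector change Δp⃗ = p⃗₀ − p⃗' is found from the law of cosines:
|Δp⃗|² = p₀² + p'² − 2p₀p'cos θ
|Δp⃗|² = (2.1374e-22)² + (1.6026e-22)² − 2·2.1374e-22·1.6026e-22·cos(55°)
|Δp⃗| = 1.7909e-22 kg·m/s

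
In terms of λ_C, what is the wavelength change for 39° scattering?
0.2229 λ_C

The Compton shift formula is:
Δλ = λ_C(1 - cos θ)

Dividing both sides by λ_C:
Δλ/λ_C = 1 - cos θ

For θ = 39°:
Δλ/λ_C = 1 - cos(39°)
Δλ/λ_C = 1 - 0.7771
Δλ/λ_C = 0.2229

This means the shift is 0.2229 × λ_C = 0.5407 pm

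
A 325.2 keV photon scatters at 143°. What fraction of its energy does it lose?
0.5337 (or 53.37%)

Calculate initial and final photon energies:

Initial: E₀ = 325.2 keV → λ₀ = 3.8126 pm
Compton shift: Δλ = 4.3640 pm
Final wavelength: λ' = 8.1766 pm
Final energy: E' = 151.6330 keV

Fractional energy loss:
(E₀ - E')/E₀ = (325.2000 - 151.6330)/325.2000
= 173.5670/325.2000
= 0.5337
= 53.37%

(Intermediate values are shown rounded; full precision is carried through to the final answer.)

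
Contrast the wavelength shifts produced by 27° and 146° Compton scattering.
146° produces the larger shift by a factor of 16.781

Calculate both shifts using Δλ = λ_C(1 - cos θ):

For θ₁ = 27°:
Δλ₁ = 2.4263 × (1 - cos(27°))
Δλ₁ = 2.4263 × 0.1090
Δλ₁ = 0.2645 pm

For θ₂ = 146°:
Δλ₂ = 2.4263 × (1 - cos(146°))
Δλ₂ = 2.4263 × 1.8290
Δλ₂ = 4.4378 pm

The 146° angle produces the larger shift.
Ratio: 4.4378/0.2645 = 16.781

(Intermediate values are shown rounded; full precision is carried through to the final answer.)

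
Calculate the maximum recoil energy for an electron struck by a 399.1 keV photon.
243.3256 keV

Maximum energy transfer occurs at θ = 180° (backscattering).

Initial photon: E₀ = 399.1 keV → λ₀ = 3.1066 pm

Maximum Compton shift (at 180°):
Δλ_max = 2λ_C = 2 × 2.4263 = 4.8526 pm

Final wavelength:
λ' = 3.1066 + 4.8526 = 7.9592 pm

Minimum photon energy (maximum energy to electron):
E'_min = hc/λ' = 155.7744 keV

Maximum electron kinetic energy:
K_max = E₀ - E'_min = 399.1000 - 155.7744 = 243.3256 keV

(Intermediate values are shown rounded; full precision is carried through to the final answer.)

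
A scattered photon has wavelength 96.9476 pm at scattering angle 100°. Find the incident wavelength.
94.1000 pm

From λ' = λ + Δλ, we have λ = λ' - Δλ

First calculate the Compton shift:
Δλ = λ_C(1 - cos θ)
Δλ = 2.4263 × (1 - cos(100°))
Δλ = 2.4263 × 1.1736
Δλ = 2.8476 pm

Initial wavelength:
λ = λ' - Δλ
λ = 96.9476 - 2.8476
λ = 94.1000 pm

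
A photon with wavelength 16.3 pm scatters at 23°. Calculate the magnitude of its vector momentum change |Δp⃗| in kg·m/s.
1.6121e-23 kg·m/s

Photon momentum magnitude is p = h/λ.

Initial momentum:
p₀ = h/λ = 6.6261e-34/1.6300e-11 = 4.0651e-23 kg·m/s

After scattering:
λ' = λ + Δλ = 16.3 + 0.1929 = 16.4929 pm
p' = h/λ' = 6.6261e-34/1.6493e-11 = 4.0175e-23 kg·m/s

Momentum is a vector; the scattered photon's direction makes angle θ = 23° with the incident direction. The magnitude of the vector change Δp⃗ = p⃗₀ − p⃗' is found from the law of cosines:
|Δp⃗|² = p₀² + p'² − 2p₀p'cos θ
|Δp⃗|² = (4.0651e-23)² + (4.0175e-23)² − 2·4.0651e-23·4.0175e-23·cos(23°)
|Δp⃗| = 1.6121e-23 kg·m/s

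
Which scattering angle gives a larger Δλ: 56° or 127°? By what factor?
127° produces the larger shift by a factor of 3.634

Calculate both shifts using Δλ = λ_C(1 - cos θ):

For θ₁ = 56°:
Δλ₁ = 2.4263 × (1 - cos(56°))
Δλ₁ = 2.4263 × 0.4408
Δλ₁ = 1.0695 pm

For θ₂ = 127°:
Δλ₂ = 2.4263 × (1 - cos(127°))
Δλ₂ = 2.4263 × 1.6018
Δλ₂ = 3.8865 pm

The 127° angle produces the larger shift.
Ratio: 3.8865/1.0695 = 3.634

(Intermediate values are shown rounded; full precision is carried through to the final answer.)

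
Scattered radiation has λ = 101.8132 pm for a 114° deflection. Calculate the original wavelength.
98.4000 pm

From λ' = λ + Δλ, we have λ = λ' - Δλ

First calculate the Compton shift:
Δλ = λ_C(1 - cos θ)
Δλ = 2.4263 × (1 - cos(114°))
Δλ = 2.4263 × 1.4067
Δλ = 3.4132 pm

Initial wavelength:
λ = λ' - Δλ
λ = 101.8132 - 3.4132
λ = 98.4000 pm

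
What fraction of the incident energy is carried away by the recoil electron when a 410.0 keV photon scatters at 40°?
0.1580 (or 15.80%)

Calculate initial and final photon energies:

Initial: E₀ = 410.0 keV → λ₀ = 3.0240 pm
Compton shift: Δλ = 0.5676 pm
Final wavelength: λ' = 3.5917 pm
Final energy: E' = 345.2009 keV

Fractional energy loss:
(E₀ - E')/E₀ = (410.0000 - 345.2009)/410.0000
= 64.7991/410.0000
= 0.1580
= 15.80%

(Intermediate values are shown rounded; full precision is carried through to the final answer.)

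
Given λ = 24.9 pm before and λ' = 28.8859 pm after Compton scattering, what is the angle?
130.00°

First find the wavelength shift:
Δλ = λ' - λ = 28.8859 - 24.9 = 3.9859 pm

Using Δλ = λ_C(1 - cos θ), with λ_C = h/(m_e·c) ≈ 2.42631024 pm:
cos θ = 1 - Δλ/λ_C
cos θ = 1 - 3.9859/2.42631024
cos θ = -0.642783

θ = arccos(-0.642783)
θ = 130.00°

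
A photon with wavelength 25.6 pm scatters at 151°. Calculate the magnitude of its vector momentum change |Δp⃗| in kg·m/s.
4.6347e-23 kg·m/s

Photon momentum magnitude is p = h/λ.

Initial momentum:
p₀ = h/λ = 6.6261e-34/2.5600e-11 = 2.5883e-23 kg·m/s

After scattering:
λ' = λ + Δλ = 25.6 + 4.5484 = 30.1484 pm
p' = h/λ' = 6.6261e-34/3.0148e-11 = 2.1978e-23 kg·m/s

Momentum is a vector; the scattered photon's direction makes angle θ = 151° with the incident direction. The magnitude of the vector change Δp⃗ = p⃗₀ − p⃗' is found from the law of cosines:
|Δp⃗|² = p₀² + p'² − 2p₀p'cos θ
|Δp⃗|² = (2.5883e-23)² + (2.1978e-23)² − 2·2.5883e-23·2.1978e-23·cos(151°)
|Δp⃗| = 4.6347e-23 kg·m/s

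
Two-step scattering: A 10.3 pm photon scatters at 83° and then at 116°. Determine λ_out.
15.9206 pm

Apply Compton shift twice:

First scattering at θ₁ = 83°:
Δλ₁ = λ_C(1 - cos(83°))
Δλ₁ = 2.4263 × 0.8781
Δλ₁ = 2.1306 pm

After first scattering:
λ₁ = 10.3 + 2.1306 = 12.4306 pm

Second scattering at θ₂ = 116°:
Δλ₂ = λ_C(1 - cos(116°))
Δλ₂ = 2.4263 × 1.4384
Δλ₂ = 3.4899 pm

Final wavelength:
λ₂ = 12.4306 + 3.4899 = 15.9206 pm

Total shift: Δλ_total = 2.1306 + 3.4899 = 5.6206 pm

(Intermediate values are shown rounded; full precision is carried through to the final answer.)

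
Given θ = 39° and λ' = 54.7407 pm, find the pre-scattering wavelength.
54.2000 pm

From λ' = λ + Δλ, we have λ = λ' - Δλ

First calculate the Compton shift:
Δλ = λ_C(1 - cos θ)
Δλ = 2.4263 × (1 - cos(39°))
Δλ = 2.4263 × 0.2229
Δλ = 0.5407 pm

Initial wavelength:
λ = λ' - Δλ
λ = 54.7407 - 0.5407
λ = 54.2000 pm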